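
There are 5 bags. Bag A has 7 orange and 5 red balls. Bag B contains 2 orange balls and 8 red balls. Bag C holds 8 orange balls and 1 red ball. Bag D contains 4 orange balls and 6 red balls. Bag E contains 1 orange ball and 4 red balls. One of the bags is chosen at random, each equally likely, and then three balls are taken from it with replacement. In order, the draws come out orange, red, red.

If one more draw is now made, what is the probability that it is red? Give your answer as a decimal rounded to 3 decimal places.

0.653

Compute the likelihood of the observed sequence for each case: P(data | bag A) = (7/12)(5/12)(5/12) = 0.10127; P(data | bag B) = (2/10)(8/10)(8/10) = 0.128; P(data | bag C) = (8/9)(1/9)(1/9) = 0.010974; P(data | bag D) = (4/10)(6/10)(6/10) = 0.144; P(data | bag E) = (1/5)(4/5)(4/5) = 0.128.
The prior-weighted likelihoods are 1/5 · 0.10127 = 0.020255, 1/5 · 0.128 = 0.0256, 1/5 · 0.010974 = 0.0021948, 1/5 · 0.144 = 0.0288, 1/5 · 0.128 = 0.0256; with total 0.10245.
The posterior is then P(bag A | data) = 0.1977, P(bag B | data) = 0.24988, P(bag C | data) = 0.021423, P(bag D | data) = 0.28111, P(bag E | data) = 0.24988.
The predictive probability is P(red next | data) = (5/12)(0.1977) + (4/5)(0.24988) + (1/9)(0.021423) + (3/5)(0.28111) + (4/5)(0.24988) = 0.65323.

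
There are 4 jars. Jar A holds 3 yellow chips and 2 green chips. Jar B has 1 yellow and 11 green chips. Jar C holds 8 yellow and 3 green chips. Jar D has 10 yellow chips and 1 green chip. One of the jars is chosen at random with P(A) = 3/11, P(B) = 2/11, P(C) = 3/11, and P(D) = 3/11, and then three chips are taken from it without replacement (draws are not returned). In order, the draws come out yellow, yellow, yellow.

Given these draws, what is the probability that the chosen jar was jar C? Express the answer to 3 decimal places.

0.291

Under each hypothesis, the probability of the observed sequence is: P(data | jar A) = (3/5)(2/4)(1/3) = 1/10; P(data | jar B) = (1/12)(0/11) = 0; P(data | jar C) = (8/11)(7/10)(6/9) = 56/165; P(data | jar D) = (10/11)(9/10)(8/9) = 8/11.
Multiplying each by its prior: 3/11 · 1/10 = 3/110, 2/11 · 0 = 0, 3/11 · 56/165 = 56/605, 3/11 · 8/11 = 24/121; summing to 7/22.
Hence P(jar C | data) = (56/605) / (7/22) = 16/55.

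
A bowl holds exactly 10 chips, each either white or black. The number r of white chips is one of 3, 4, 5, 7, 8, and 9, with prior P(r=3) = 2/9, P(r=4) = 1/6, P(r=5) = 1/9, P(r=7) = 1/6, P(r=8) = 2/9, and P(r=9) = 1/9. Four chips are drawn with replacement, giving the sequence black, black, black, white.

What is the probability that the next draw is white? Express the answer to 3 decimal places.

Compute the likelihood of the observed sequence for each case: P(data | r = 3) = (7/10)(7/10)(7/10)(3/10) = 0.1029; P(data | r = 4) = (6/10)(6/10)(6/10)(4/10) = 0.0864; P(data | r = 5) = (5/10)(5/10)(5/10)(5/10) = 0.0625; P(data | r = 7) = (3/10)(3/10)(3/10)(7/10) = 0.0189; P(data | r = 8) = (2/10)(2/10)(2/10)(8/10) = 0.0064; P(data | r = 9) = (1/10)(1/10)(1/10)(9/10) = 0.0009.
Weighting by the prior gives 2/9 · 0.1029 = 0.022867, 1/6 · 0.0864 = 0.0144, 1/9 · 0.0625 = 0.0069444, 1/6 · 0.0189 = 0.00315, 2/9 · 0.0064 = 0.0014222, 1/9 · 0.0009 = 0.0001; with total 0.048883.
Normalising, the posterior is P(r = 3 | data) = 0.46778, P(r = 4 | data) = 0.29458, P(r = 5 | data) = 0.14206, P(r = 7 | data) = 0.064439, P(r = 8 | data) = 0.029094, P(r = 9 | data) = 0.0020457.
So P(white next | data) = Σ P(white next | H) P(H | data) = (3/10)(0.46778) + (2/5)(0.29458) + (1/2)(0.14206) + (7/10)(0.064439) + (4/5)(0.029094) + (9/10)(0.0020457) = 0.39942.

0.399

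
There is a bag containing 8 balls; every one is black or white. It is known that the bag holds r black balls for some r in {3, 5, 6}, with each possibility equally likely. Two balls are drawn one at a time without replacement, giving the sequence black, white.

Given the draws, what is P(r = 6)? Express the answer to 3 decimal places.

For each hypothesis, P(data | H) works out to: P(data | r = 3) = (3/8)(5/7) = 15/56; P(data | r = 5) = (5/8)(3/7) = 15/56; P(data | r = 6) = (6/8)(2/7) = 3/14.
Weighting by the prior gives 1/3 · 15/56 = 5/56, 1/3 · 15/56 = 5/56, 1/3 · 3/14 = 1/14; these sum to 1/4.
So P(r = 6 | data) = (1/14) / (1/4) = 2/7.

0.286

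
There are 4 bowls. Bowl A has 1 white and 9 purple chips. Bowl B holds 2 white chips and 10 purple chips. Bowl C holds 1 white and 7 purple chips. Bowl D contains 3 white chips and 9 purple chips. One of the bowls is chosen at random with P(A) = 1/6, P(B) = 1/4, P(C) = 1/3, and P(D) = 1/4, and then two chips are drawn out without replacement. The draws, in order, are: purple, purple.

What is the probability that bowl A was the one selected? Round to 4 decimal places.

0.1932

Compute the likelihood of the observed sequence for each case: P(data | bowl A) = (9/10)(8/9) = 0.8; P(data | bowl B) = (10/12)(9/11) = 0.68182; P(data | bowl C) = (7/8)(6/7) = 0.75; P(data | bowl D) = (9/12)(8/11) = 0.54545.
The prior-weighted likelihoods are 1/6 · 0.8 = 0.13333, 1/4 · 0.68182 = 0.17045, 1/3 · 0.75 = 0.25, 1/4 · 0.54545 = 0.13636; these sum to 0.69015.
By Bayes' rule, P(bowl A | data) = (0.13333) / (0.69015) = 0.19319.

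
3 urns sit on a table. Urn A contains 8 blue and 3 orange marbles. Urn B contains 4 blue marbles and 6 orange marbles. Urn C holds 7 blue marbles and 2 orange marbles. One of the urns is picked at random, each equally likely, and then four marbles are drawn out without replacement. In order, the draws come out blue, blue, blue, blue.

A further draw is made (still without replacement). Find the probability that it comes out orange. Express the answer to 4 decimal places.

0.4180

Compute the likelihood of the observed sequence for each case: P(data | urn A) = (8/11)(7/10)(6/9)(5/8) = 0.21212; P(data | urn B) = (4/10)(3/9)(2/8)(1/7) = 0.0047619; P(data | urn C) = (7/9)(6/8)(5/7)(4/6) = 0.27778.
Weighting by the prior gives 1/3 · 0.21212 = 0.070707, 1/3 · 0.0047619 = 0.0015873, 1/3 · 0.27778 = 0.092593; summing to 0.16489.
Dividing through by the total gives posterior P(urn A | data) = 0.42882, P(urn B | data) = 0.0096266, P(urn C | data) = 0.56155.
Averaging over the posterior, P(orange next | data) = (3/7)(0.42882) + (1)(0.0096266) + (2/5)(0.56155) = 0.41803.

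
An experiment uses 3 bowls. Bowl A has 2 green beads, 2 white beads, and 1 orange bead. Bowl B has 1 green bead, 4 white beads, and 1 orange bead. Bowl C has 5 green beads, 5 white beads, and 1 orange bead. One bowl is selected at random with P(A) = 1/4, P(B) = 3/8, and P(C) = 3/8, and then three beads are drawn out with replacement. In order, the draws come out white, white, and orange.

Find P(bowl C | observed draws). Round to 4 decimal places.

0.1645

Under each hypothesis, the probability of the observed sequence is: P(data | bowl A) = (2/5)(2/5)(1/5) = 0.032; P(data | bowl B) = (4/6)(4/6)(1/6) = 0.074074; P(data | bowl C) = (5/11)(5/11)(1/11) = 0.018783.
Weighting by the prior gives 1/4 · 0.032 = 0.008, 3/8 · 0.074074 = 0.027778, 3/8 · 0.018783 = 0.0070436; summing to 0.042821.
So P(bowl C | data) = (0.0070436) / (0.042821) = 0.16449.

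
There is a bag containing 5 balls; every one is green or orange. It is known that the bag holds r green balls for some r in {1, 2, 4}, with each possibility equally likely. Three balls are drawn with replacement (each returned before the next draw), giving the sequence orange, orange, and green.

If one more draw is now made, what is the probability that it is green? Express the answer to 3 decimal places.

0.358

Compute the likelihood of the observed sequence for each case: P(data | r = 1) = (4/5)(4/5)(1/5) = 16/125; P(data | r = 2) = (3/5)(3/5)(2/5) = 18/125; P(data | r = 4) = (1/5)(1/5)(4/5) = 4/125.
The prior-weighted likelihoods are 1/3 · 16/125 = 16/375, 1/3 · 18/125 = 6/125, 1/3 · 4/125 = 4/375; summing to 38/375.
Normalising, the posterior is P(r = 1 | data) = 8/19, P(r = 2 | data) = 9/19, P(r = 4 | data) = 2/19.
So P(green next | data) = Σ P(green next | H) P(H | data) = (1/5)(8/19) + (2/5)(9/19) + (4/5)(2/19) = 34/95.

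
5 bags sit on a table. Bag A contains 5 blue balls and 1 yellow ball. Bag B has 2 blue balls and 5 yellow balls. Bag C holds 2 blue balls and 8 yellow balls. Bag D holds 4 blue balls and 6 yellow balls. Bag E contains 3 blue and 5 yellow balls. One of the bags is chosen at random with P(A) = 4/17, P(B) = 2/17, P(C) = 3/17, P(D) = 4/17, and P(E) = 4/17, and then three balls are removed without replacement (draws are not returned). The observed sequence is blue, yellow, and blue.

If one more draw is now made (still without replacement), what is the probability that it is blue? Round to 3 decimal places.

The likelihood of the observed sequence under each hypothesis: P(data | bag A) = (5/6)(1/5)(4/4) = 0.16667; P(data | bag B) = (2/7)(5/6)(1/5) = 0.047619; P(data | bag C) = (2/10)(8/9)(1/8) = 0.022222; P(data | bag D) = (4/10)(6/9)(3/8) = 0.1; P(data | bag E) = (3/8)(5/7)(2/6) = 0.089286.
Multiplying each by its prior: 4/17 · 0.16667 = 0.039216, 2/17 · 0.047619 = 0.0056022, 3/17 · 0.022222 = 0.0039216, 4/17 · 0.1 = 0.023529, 4/17 · 0.089286 = 0.021008; summing to 0.093277.
The posterior is then P(bag A | data) = 0.42042, P(bag B | data) = 0.06006, P(bag C | data) = 0.042042, P(bag D | data) = 0.25225, P(bag E | data) = 0.22523.
So P(blue next | data) = Σ P(blue next | H) P(H | data) = (1)(0.42042) + (0)(0.06006) + (0)(0.042042) + (2/7)(0.25225) + (1/5)(0.22523) = 0.53754.

0.538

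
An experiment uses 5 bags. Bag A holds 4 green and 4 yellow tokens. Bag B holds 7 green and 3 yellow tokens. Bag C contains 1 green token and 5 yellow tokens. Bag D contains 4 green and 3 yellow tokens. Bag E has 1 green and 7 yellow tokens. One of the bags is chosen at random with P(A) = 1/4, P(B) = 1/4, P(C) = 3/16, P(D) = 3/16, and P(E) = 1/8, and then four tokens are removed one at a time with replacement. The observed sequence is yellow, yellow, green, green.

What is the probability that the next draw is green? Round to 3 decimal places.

Under each hypothesis, the probability of the observed sequence is: P(data | bag A) = (4/8)(4/8)(4/8)(4/8) = 0.0625; P(data | bag B) = (3/10)(3/10)(7/10)(7/10) = 0.0441; P(data | bag C) = (5/6)(5/6)(1/6)(1/6) = 0.01929; P(data | bag D) = (3/7)(3/7)(4/7)(4/7) = 0.059975; P(data | bag E) = (7/8)(7/8)(1/8)(1/8) = 0.011963.
Weighting by the prior gives 1/4 · 0.0625 = 0.015625, 1/4 · 0.0441 = 0.011025, 3/16 · 0.01929 = 0.0036169, 3/16 · 0.059975 = 0.011245, 1/8 · 0.011963 = 0.0014954; with total 0.043008.
Dividing through by the total gives posterior P(bag A | data) = 0.36331, P(bag B | data) = 0.25635, P(bag C | data) = 0.084099, P(bag D | data) = 0.26147, P(bag E | data) = 0.03477.
So P(green next | data) = Σ P(green next | H) P(H | data) = (1/2)(0.36331) + (7/10)(0.25635) + (1/6)(0.084099) + (4/7)(0.26147) + (1/8)(0.03477) = 0.52887.

0.529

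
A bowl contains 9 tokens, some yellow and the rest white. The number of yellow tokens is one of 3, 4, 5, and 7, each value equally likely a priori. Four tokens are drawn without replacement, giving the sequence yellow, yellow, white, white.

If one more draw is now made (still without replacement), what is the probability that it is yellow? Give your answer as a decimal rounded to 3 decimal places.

The likelihood of the observed sequence under each hypothesis: P(data | r = 3) = (3/9)(2/8)(6/7)(5/6) = 5/84; P(data | r = 4) = (4/9)(3/8)(5/7)(4/6) = 5/63; P(data | r = 5) = (5/9)(4/8)(4/7)(3/6) = 5/63; P(data | r = 7) = (7/9)(6/8)(2/7)(1/6) = 1/36.
The prior-weighted likelihoods are 1/4 · 5/84 = 5/336, 1/4 · 5/63 = 5/252, 1/4 · 5/63 = 5/252, 1/4 · 1/36 = 1/144; with total 31/504.
Dividing through by the total gives posterior P(r = 3 | data) = 15/62, P(r = 4 | data) = 10/31, P(r = 5 | data) = 10/31, P(r = 7 | data) = 7/62.
So P(yellow next | data) = Σ P(yellow next | H) P(H | data) = (1/5)(15/62) + (2/5)(10/31) + (3/5)(10/31) + (1)(7/62) = 15/31.

0.484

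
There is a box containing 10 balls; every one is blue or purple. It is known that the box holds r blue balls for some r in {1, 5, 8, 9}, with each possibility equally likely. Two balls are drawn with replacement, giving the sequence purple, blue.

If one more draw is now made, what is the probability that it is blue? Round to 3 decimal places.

The likelihood of the observed sequence under each hypothesis: P(data | r = 1) = (9/10)(1/10) = 9/100; P(data | r = 5) = (5/10)(5/10) = 1/4; P(data | r = 8) = (2/10)(8/10) = 4/25; P(data | r = 9) = (1/10)(9/10) = 9/100.
Weighting by the prior gives 1/4 · 9/100 = 9/400, 1/4 · 1/4 = 1/16, 1/4 · 4/25 = 1/25, 1/4 · 9/100 = 9/400; summing to 59/400.
Dividing through by the total gives posterior P(r = 1 | data) = 9/59, P(r = 5 | data) = 25/59, P(r = 8 | data) = 16/59, P(r = 9 | data) = 9/59.
So P(blue next | data) = Σ P(blue next | H) P(H | data) = (1/10)(9/59) + (1/2)(25/59) + (4/5)(16/59) + (9/10)(9/59) = 343/590.

0.581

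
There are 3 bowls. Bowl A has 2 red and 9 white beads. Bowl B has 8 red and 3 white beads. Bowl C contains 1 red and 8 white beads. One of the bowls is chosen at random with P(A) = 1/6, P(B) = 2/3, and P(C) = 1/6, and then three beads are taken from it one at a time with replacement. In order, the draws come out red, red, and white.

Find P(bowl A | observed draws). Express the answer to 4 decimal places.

0.0440

The likelihood of the observed sequence under each hypothesis: P(data | bowl A) = (2/11)(2/11)(9/11) = 0.027047; P(data | bowl B) = (8/11)(8/11)(3/11) = 0.14425; P(data | bowl C) = (1/9)(1/9)(8/9) = 0.010974.
The prior-weighted likelihoods are 1/6 · 0.027047 = 0.0045079, 2/3 · 0.14425 = 0.096168, 1/6 · 0.010974 = 0.001829; these sum to 0.10251.
Therefore the posterior P(bowl A | data) = (0.0045079) / (0.10251) = 0.043977.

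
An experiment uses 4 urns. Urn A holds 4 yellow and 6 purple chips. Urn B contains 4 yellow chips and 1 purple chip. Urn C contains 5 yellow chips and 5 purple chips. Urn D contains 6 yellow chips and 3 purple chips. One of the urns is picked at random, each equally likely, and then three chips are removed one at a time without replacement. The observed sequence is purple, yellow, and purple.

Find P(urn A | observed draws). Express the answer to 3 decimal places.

0.442

Compute the likelihood of the observed sequence for each case: P(data | urn A) = (6/10)(4/9)(5/8) = 0.16667; P(data | urn B) = (1/5)(4/4)(0/3) = 0; P(data | urn C) = (5/10)(5/9)(4/8) = 0.13889; P(data | urn D) = (3/9)(6/8)(2/7) = 0.071429.
Weighting by the prior gives 1/4 · 0.16667 = 0.041667, 1/4 · 0 = 0, 1/4 · 0.13889 = 0.034722, 1/4 · 0.071429 = 0.017857; these sum to 0.094246.
By Bayes' rule, P(urn A | data) = (0.041667) / (0.094246) = 0.44211.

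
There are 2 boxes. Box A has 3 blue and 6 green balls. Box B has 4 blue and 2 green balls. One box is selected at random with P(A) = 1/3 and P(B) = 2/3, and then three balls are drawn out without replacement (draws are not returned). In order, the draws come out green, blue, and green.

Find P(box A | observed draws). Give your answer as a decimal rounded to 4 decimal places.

0.5725

The likelihood of the observed sequence under each hypothesis: P(data | box A) = (6/9)(3/8)(5/7) = 0.17857; P(data | box B) = (2/6)(4/5)(1/4) = 0.066667.
Multiplying each by its prior: 1/3 · 0.17857 = 0.059524, 2/3 · 0.066667 = 0.044444; summing to 0.10397.
Hence P(box A | data) = (0.059524) / (0.10397) = 0.57252.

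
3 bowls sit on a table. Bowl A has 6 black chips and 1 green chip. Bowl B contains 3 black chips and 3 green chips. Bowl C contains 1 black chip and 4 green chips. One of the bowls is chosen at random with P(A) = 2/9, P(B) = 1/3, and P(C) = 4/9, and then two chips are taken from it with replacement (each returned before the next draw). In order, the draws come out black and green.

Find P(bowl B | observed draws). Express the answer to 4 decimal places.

The likelihood of the observed sequence under each hypothesis: P(data | bowl A) = (6/7)(1/7) = 0.12245; P(data | bowl B) = (3/6)(3/6) = 0.25; P(data | bowl C) = (1/5)(4/5) = 0.16.
The prior-weighted likelihoods are 2/9 · 0.12245 = 0.027211, 1/3 · 0.25 = 0.083333, 4/9 · 0.16 = 0.071111; these sum to 0.18166.
So P(bowl B | data) = (0.083333) / (0.18166) = 0.45874.

0.4587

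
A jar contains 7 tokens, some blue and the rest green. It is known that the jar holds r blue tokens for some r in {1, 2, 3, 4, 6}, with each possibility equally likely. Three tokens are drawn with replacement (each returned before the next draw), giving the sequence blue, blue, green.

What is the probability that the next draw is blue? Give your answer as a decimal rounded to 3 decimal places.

For each hypothesis, P(data | H) works out to: P(data | r = 1) = (1/7)(1/7)(6/7) = 0.017493; P(data | r = 2) = (2/7)(2/7)(5/7) = 0.058309; P(data | r = 3) = (3/7)(3/7)(4/7) = 0.10496; P(data | r = 4) = (4/7)(4/7)(3/7) = 0.13994; P(data | r = 6) = (6/7)(6/7)(1/7) = 0.10496.
The prior-weighted likelihoods are 1/5 · 0.017493 = 0.0034985, 1/5 · 0.058309 = 0.011662, 1/5 · 0.10496 = 0.020991, 1/5 · 0.13994 = 0.027988, 1/5 · 0.10496 = 0.020991; summing to 0.085131.
The posterior is then P(r = 1 | data) = 0.041096, P(r = 2 | data) = 0.13699, P(r = 3 | data) = 0.24658, P(r = 4 | data) = 0.32877, P(r = 6 | data) = 0.24658.
So P(blue next | data) = Σ P(blue next | H) P(H | data) = (1/7)(0.041096) + (2/7)(0.13699) + (3/7)(0.24658) + (4/7)(0.32877) + (6/7)(0.24658) = 0.5499.

0.550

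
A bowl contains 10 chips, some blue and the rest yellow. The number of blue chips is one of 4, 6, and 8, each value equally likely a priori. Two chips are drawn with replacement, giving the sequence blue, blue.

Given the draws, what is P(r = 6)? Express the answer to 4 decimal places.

For each hypothesis, P(data | H) works out to: P(data | r = 4) = (4/10)(4/10) = 4/25; P(data | r = 6) = (6/10)(6/10) = 9/25; P(data | r = 8) = (8/10)(8/10) = 16/25.
The prior-weighted likelihoods are 1/3 · 4/25 = 4/75, 1/3 · 9/25 = 3/25, 1/3 · 16/25 = 16/75; with total 29/75.
By Bayes' rule, P(r = 6 | data) = (3/25) / (29/75) = 9/29.

0.3103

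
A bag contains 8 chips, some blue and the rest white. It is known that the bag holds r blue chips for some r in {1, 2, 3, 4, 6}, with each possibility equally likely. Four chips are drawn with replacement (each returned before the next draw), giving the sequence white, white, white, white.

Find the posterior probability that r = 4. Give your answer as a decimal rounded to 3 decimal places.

0.056

Under each hypothesis, the probability of the observed sequence is: P(data | r = 1) = (7/8)(7/8)(7/8)(7/8) = 0.58618; P(data | r = 2) = (6/8)(6/8)(6/8)(6/8) = 0.31641; P(data | r = 3) = (5/8)(5/8)(5/8)(5/8) = 0.15259; P(data | r = 4) = (4/8)(4/8)(4/8)(4/8) = 0.0625; P(data | r = 6) = (2/8)(2/8)(2/8)(2/8) = 0.0039062.
The prior-weighted likelihoods are 1/5 · 0.58618 = 0.11724, 1/5 · 0.31641 = 0.063281, 1/5 · 0.15259 = 0.030518, 1/5 · 0.0625 = 0.0125, 1/5 · 0.0039062 = 0.00078125; these sum to 0.22432.
Hence P(r = 4 | data) = (0.0125) / (0.22432) = 0.055725.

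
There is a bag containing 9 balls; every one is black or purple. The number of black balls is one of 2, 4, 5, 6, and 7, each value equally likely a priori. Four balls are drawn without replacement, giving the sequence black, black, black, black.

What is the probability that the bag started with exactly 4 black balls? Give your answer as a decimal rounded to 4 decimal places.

0.0179

The likelihood of the observed sequence under each hypothesis: P(data | r = 2) = (2/9)(1/8)(0/7) = 0; P(data | r = 4) = (4/9)(3/8)(2/7)(1/6) = 1/126; P(data | r = 5) = (5/9)(4/8)(3/7)(2/6) = 5/126; P(data | r = 6) = (6/9)(5/8)(4/7)(3/6) = 5/42; P(data | r = 7) = (7/9)(6/8)(5/7)(4/6) = 5/18.
The prior-weighted likelihoods are 1/5 · 0 = 0, 1/5 · 1/126 = 1/630, 1/5 · 5/126 = 1/126, 1/5 · 5/42 = 1/42, 1/5 · 5/18 = 1/18; these sum to 4/45.
By Bayes' rule, P(r = 4 | data) = (1/630) / (4/45) = 1/56.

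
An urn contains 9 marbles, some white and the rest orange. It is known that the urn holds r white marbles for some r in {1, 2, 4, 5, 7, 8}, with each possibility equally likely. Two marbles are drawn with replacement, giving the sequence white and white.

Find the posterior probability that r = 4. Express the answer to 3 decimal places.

0.101

The likelihood of the observed sequence under each hypothesis: P(data | r = 1) = (1/9)(1/9) = 1/81; P(data | r = 2) = (2/9)(2/9) = 4/81; P(data | r = 4) = (4/9)(4/9) = 16/81; P(data | r = 5) = (5/9)(5/9) = 25/81; P(data | r = 7) = (7/9)(7/9) = 49/81; P(data | r = 8) = (8/9)(8/9) = 64/81.
The prior-weighted likelihoods are 1/6 · 1/81 = 1/486, 1/6 · 4/81 = 2/243, 1/6 · 16/81 = 8/243, 1/6 · 25/81 = 25/486, 1/6 · 49/81 = 49/486, 1/6 · 64/81 = 32/243; with total 53/162.
By Bayes' rule, P(r = 4 | data) = (8/243) / (53/162) = 16/159.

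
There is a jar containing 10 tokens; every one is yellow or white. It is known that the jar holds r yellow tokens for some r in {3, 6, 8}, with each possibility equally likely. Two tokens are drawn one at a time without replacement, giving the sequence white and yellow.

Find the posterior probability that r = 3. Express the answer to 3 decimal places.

For each hypothesis, P(data | H) works out to: P(data | r = 3) = (7/10)(3/9) = 7/30; P(data | r = 6) = (4/10)(6/9) = 4/15; P(data | r = 8) = (2/10)(8/9) = 8/45.
Multiplying each by its prior: 1/3 · 7/30 = 7/90, 1/3 · 4/15 = 4/45, 1/3 · 8/45 = 8/135; these sum to 61/270.
By Bayes' rule, P(r = 3 | data) = (7/90) / (61/270) = 21/61.

0.344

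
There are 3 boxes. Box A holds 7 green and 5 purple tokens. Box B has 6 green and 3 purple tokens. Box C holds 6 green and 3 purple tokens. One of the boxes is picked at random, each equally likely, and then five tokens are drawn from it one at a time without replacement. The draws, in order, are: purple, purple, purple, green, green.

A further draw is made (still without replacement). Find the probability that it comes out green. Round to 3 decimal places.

For each hypothesis, P(data | H) works out to: P(data | box A) = (5/12)(4/11)(3/10)(7/9)(6/8) = 0.026515; P(data | box B) = (3/9)(2/8)(1/7)(6/6)(5/5) = 0.011905; P(data | box C) = (3/9)(2/8)(1/7)(6/6)(5/5) = 0.011905.
Weighting by the prior gives 1/3 · 0.026515 = 0.0088384, 1/3 · 0.011905 = 0.0039683, 1/3 · 0.011905 = 0.0039683; with total 0.016775.
Normalising, the posterior is P(box A | data) = 0.52688, P(box B | data) = 0.23656, P(box C | data) = 0.23656.
The predictive probability is P(green next | data) = (5/7)(0.52688) + (1)(0.23656) + (1)(0.23656) = 0.84946.

0.849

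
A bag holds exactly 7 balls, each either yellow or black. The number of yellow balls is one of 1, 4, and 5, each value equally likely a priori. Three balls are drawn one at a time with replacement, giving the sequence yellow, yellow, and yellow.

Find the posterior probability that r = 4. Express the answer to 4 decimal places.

Compute the likelihood of the observed sequence for each case: P(data | r = 1) = (1/7)(1/7)(1/7) = 0.0029155; P(data | r = 4) = (4/7)(4/7)(4/7) = 0.18659; P(data | r = 5) = (5/7)(5/7)(5/7) = 0.36443.
Weighting by the prior gives 1/3 · 0.0029155 = 0.00097182, 1/3 · 0.18659 = 0.062196, 1/3 · 0.36443 = 0.12148; summing to 0.18465.
Therefore the posterior P(r = 4 | data) = (0.062196) / (0.18465) = 0.33684.

0.3368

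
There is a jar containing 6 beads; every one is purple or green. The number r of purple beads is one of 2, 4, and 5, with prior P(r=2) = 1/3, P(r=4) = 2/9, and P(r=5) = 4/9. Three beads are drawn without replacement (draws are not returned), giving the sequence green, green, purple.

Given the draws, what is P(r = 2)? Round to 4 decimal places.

0.8182

Under each hypothesis, the probability of the observed sequence is: P(data | r = 2) = (4/6)(3/5)(2/4) = 1/5; P(data | r = 4) = (2/6)(1/5)(4/4) = 1/15; P(data | r = 5) = (1/6)(0/5) = 0.
The prior-weighted likelihoods are 1/3 · 1/5 = 1/15, 2/9 · 1/15 = 2/135, 4/9 · 0 = 0; summing to 11/135.
By Bayes' rule, P(r = 2 | data) = (1/15) / (11/135) = 9/11.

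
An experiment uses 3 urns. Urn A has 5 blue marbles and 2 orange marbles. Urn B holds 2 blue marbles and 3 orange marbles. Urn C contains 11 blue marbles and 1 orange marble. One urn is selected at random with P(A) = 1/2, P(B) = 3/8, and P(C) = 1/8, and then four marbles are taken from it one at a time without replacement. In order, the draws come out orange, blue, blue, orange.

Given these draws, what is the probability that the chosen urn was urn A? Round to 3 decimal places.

Under each hypothesis, the probability of the observed sequence is: P(data | urn A) = (2/7)(5/6)(4/5)(1/4) = 0.047619; P(data | urn B) = (3/5)(2/4)(1/3)(2/2) = 0.1; P(data | urn C) = (1/12)(11/11)(10/10)(0/9) = 0.
Weighting by the prior gives 1/2 · 0.047619 = 0.02381, 3/8 · 0.1 = 0.0375, 1/8 · 0 = 0; with total 0.06131.
So P(urn A | data) = (0.02381) / (0.06131) = 0.38835.

0.388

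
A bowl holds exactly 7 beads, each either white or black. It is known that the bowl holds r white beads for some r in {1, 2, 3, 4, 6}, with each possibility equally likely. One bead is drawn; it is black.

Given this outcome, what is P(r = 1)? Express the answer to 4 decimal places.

Under each hypothesis, the probability of this draw is: P(data | r = 1) = (6/7) = 6/7; P(data | r = 2) = (5/7) = 5/7; P(data | r = 3) = (4/7) = 4/7; P(data | r = 4) = (3/7) = 3/7; P(data | r = 6) = (1/7) = 1/7.
The prior-weighted likelihoods are 1/5 · 6/7 = 6/35, 1/5 · 5/7 = 1/7, 1/5 · 4/7 = 4/35, 1/5 · 3/7 = 3/35, 1/5 · 1/7 = 1/35; summing to 19/35.
By Bayes' rule, P(r = 1 | data) = (6/35) / (19/35) = 6/19.

0.3158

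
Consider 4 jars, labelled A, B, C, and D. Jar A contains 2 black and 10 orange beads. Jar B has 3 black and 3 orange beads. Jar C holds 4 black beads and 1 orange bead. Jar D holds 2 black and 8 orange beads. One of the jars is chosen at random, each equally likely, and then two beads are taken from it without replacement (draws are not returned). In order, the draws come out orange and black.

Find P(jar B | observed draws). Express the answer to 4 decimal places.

0.3618

Compute the likelihood of the observed sequence for each case: P(data | jar A) = (10/12)(2/11) = 0.15152; P(data | jar B) = (3/6)(3/5) = 0.3; P(data | jar C) = (1/5)(4/4) = 0.2; P(data | jar D) = (8/10)(2/9) = 0.17778.
Multiplying each by its prior: 1/4 · 0.15152 = 0.037879, 1/4 · 0.3 = 0.075, 1/4 · 0.2 = 0.05, 1/4 · 0.17778 = 0.044444; summing to 0.20732.
Hence P(jar B | data) = (0.075) / (0.20732) = 0.36175.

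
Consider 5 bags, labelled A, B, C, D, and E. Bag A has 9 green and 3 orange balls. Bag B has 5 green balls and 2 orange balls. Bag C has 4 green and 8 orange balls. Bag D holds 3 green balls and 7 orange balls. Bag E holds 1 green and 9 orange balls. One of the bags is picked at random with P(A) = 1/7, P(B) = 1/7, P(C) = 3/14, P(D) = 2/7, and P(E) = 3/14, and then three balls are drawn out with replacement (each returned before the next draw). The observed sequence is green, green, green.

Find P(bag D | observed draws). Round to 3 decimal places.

For each hypothesis, P(data | H) works out to: P(data | bag A) = (9/12)(9/12)(9/12) = 0.42188; P(data | bag B) = (5/7)(5/7)(5/7) = 0.36443; P(data | bag C) = (4/12)(4/12)(4/12) = 0.037037; P(data | bag D) = (3/10)(3/10)(3/10) = 0.027; P(data | bag E) = (1/10)(1/10)(1/10) = 0.001.
The prior-weighted likelihoods are 1/7 · 0.42188 = 0.060268, 1/7 · 0.36443 = 0.052062, 3/14 · 0.037037 = 0.0079365, 2/7 · 0.027 = 0.0077143, 3/14 · 0.001 = 0.00021429; summing to 0.12819.
By Bayes' rule, P(bag D | data) = (0.0077143) / (0.12819) = 0.060176.

0.060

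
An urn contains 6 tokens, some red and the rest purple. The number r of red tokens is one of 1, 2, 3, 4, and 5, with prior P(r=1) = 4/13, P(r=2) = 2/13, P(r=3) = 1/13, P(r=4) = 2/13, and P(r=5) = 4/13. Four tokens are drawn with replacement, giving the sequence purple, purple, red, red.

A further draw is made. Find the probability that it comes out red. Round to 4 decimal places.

The likelihood of the observed sequence under each hypothesis: P(data | r = 1) = (5/6)(5/6)(1/6)(1/6) = 0.01929; P(data | r = 2) = (4/6)(4/6)(2/6)(2/6) = 0.049383; P(data | r = 3) = (3/6)(3/6)(3/6)(3/6) = 0.0625; P(data | r = 4) = (2/6)(2/6)(4/6)(4/6) = 0.049383; P(data | r = 5) = (1/6)(1/6)(5/6)(5/6) = 0.01929.
Weighting by the prior gives 4/13 · 0.01929 = 0.0059354, 2/13 · 0.049383 = 0.0075973, 1/13 · 0.0625 = 0.0048077, 2/13 · 0.049383 = 0.0075973, 4/13 · 0.01929 = 0.0059354; these sum to 0.031873.
Dividing through by the total gives posterior P(r = 1 | data) = 0.18622, P(r = 2 | data) = 0.23836, P(r = 3 | data) = 0.15084, P(r = 4 | data) = 0.23836, P(r = 5 | data) = 0.18622.
So P(red next | data) = Σ P(red next | H) P(H | data) = (1/6)(0.18622) + (1/3)(0.23836) + (1/2)(0.15084) + (2/3)(0.23836) + (5/6)(0.18622) = 0.5.

0.5000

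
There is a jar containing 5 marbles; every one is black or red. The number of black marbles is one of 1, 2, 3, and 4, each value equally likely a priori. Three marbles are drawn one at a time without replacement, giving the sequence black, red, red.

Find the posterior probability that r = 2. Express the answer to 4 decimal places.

The likelihood of the observed sequence under each hypothesis: P(data | r = 1) = (1/5)(4/4)(3/3) = 1/5; P(data | r = 2) = (2/5)(3/4)(2/3) = 1/5; P(data | r = 3) = (3/5)(2/4)(1/3) = 1/10; P(data | r = 4) = (4/5)(1/4)(0/3) = 0.
Multiplying each by its prior: 1/4 · 1/5 = 1/20, 1/4 · 1/5 = 1/20, 1/4 · 1/10 = 1/40, 1/4 · 0 = 0; summing to 1/8.
By Bayes' rule, P(r = 2 | data) = (1/20) / (1/8) = 2/5.

0.4000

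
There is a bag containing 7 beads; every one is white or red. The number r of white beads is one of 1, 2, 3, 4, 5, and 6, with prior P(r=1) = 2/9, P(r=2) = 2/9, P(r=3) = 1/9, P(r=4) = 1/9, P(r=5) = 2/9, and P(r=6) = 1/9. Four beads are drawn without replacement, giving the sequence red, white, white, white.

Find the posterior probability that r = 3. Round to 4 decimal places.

Compute the likelihood of the observed sequence for each case: P(data | r = 1) = (6/7)(1/6)(0/5) = 0; P(data | r = 2) = (5/7)(2/6)(1/5)(0/4) = 0; P(data | r = 3) = (4/7)(3/6)(2/5)(1/4) = 1/35; P(data | r = 4) = (3/7)(4/6)(3/5)(2/4) = 3/35; P(data | r = 5) = (2/7)(5/6)(4/5)(3/4) = 1/7; P(data | r = 6) = (1/7)(6/6)(5/5)(4/4) = 1/7.
The prior-weighted likelihoods are 2/9 · 0 = 0, 2/9 · 0 = 0, 1/9 · 1/35 = 1/315, 1/9 · 3/35 = 1/105, 2/9 · 1/7 = 2/63, 1/9 · 1/7 = 1/63; summing to 19/315.
By Bayes' rule, P(r = 3 | data) = (1/315) / (19/315) = 1/19.

0.0526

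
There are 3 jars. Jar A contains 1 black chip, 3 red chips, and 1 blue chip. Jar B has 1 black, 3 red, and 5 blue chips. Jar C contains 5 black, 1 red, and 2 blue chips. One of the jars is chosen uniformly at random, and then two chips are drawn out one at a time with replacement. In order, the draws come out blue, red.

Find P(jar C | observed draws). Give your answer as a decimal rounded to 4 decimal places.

0.0929

The likelihood of the observed sequence under each hypothesis: P(data | jar A) = (1/5)(3/5) = 0.12; P(data | jar B) = (5/9)(3/9) = 0.18519; P(data | jar C) = (2/8)(1/8) = 0.03125.
Multiplying each by its prior: 1/3 · 0.12 = 0.04, 1/3 · 0.18519 = 0.061728, 1/3 · 0.03125 = 0.010417; with total 0.11215.
Therefore the posterior P(jar C | data) = (0.010417) / (0.11215) = 0.092886.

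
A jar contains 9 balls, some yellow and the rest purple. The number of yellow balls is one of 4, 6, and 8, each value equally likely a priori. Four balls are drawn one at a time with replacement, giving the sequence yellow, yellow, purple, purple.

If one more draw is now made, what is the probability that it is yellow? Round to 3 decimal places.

0.572

Compute the likelihood of the observed sequence for each case: P(data | r = 4) = (4/9)(4/9)(5/9)(5/9) = 0.060966; P(data | r = 6) = (6/9)(6/9)(3/9)(3/9) = 0.049383; P(data | r = 8) = (8/9)(8/9)(1/9)(1/9) = 0.0097546.
Multiplying each by its prior: 1/3 · 0.060966 = 0.020322, 1/3 · 0.049383 = 0.016461, 1/3 · 0.0097546 = 0.0032515; summing to 0.040035.
Normalising, the posterior is P(r = 4 | data) = 0.50761, P(r = 6 | data) = 0.41117, P(r = 8 | data) = 0.081218.
The predictive probability is P(yellow next | data) = (4/9)(0.50761) + (2/3)(0.41117) + (8/9)(0.081218) = 0.57191.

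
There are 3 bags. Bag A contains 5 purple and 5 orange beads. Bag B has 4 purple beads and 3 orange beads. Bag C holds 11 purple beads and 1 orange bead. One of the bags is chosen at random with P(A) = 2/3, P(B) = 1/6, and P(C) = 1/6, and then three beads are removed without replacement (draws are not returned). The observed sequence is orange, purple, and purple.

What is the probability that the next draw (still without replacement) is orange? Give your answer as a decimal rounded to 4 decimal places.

Compute the likelihood of the observed sequence for each case: P(data | bag A) = (5/10)(5/9)(4/8) = 0.13889; P(data | bag B) = (3/7)(4/6)(3/5) = 0.17143; P(data | bag C) = (1/12)(11/11)(10/10) = 0.083333.
Multiplying each by its prior: 2/3 · 0.13889 = 0.092593, 1/6 · 0.17143 = 0.028571, 1/6 · 0.083333 = 0.013889; with total 0.13505.
Dividing through by the total gives posterior P(bag A | data) = 0.6856, P(bag B | data) = 0.21156, P(bag C | data) = 0.10284.
Averaging over the posterior, P(orange next | data) = (4/7)(0.6856) + (1/2)(0.21156) + (0)(0.10284) = 0.49755.

0.4976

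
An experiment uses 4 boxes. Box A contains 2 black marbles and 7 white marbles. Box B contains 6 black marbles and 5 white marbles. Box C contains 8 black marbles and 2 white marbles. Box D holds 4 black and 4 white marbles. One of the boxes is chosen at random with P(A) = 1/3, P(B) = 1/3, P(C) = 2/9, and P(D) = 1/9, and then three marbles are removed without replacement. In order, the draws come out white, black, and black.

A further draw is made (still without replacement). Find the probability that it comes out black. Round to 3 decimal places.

0.556

Under each hypothesis, the probability of the observed sequence is: P(data | box A) = (7/9)(2/8)(1/7) = 0.027778; P(data | box B) = (5/11)(6/10)(5/9) = 0.15152; P(data | box C) = (2/10)(8/9)(7/8) = 0.15556; P(data | box D) = (4/8)(4/7)(3/6) = 0.14286.
Weighting by the prior gives 1/3 · 0.027778 = 0.0092593, 1/3 · 0.15152 = 0.050505, 2/9 · 0.15556 = 0.034568, 1/9 · 0.14286 = 0.015873; with total 0.11021.
The posterior is then P(box A | data) = 0.084018, P(box B | data) = 0.45828, P(box C | data) = 0.31367, P(box D | data) = 0.14403.
The predictive probability is P(black next | data) = (0)(0.084018) + (1/2)(0.45828) + (6/7)(0.31367) + (2/5)(0.14403) = 0.55561.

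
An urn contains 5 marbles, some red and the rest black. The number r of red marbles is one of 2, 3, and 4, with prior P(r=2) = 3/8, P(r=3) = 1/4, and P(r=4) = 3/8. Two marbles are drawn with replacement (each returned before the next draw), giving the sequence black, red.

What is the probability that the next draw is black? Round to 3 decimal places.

Under each hypothesis, the probability of the observed sequence is: P(data | r = 2) = (3/5)(2/5) = 6/25; P(data | r = 3) = (2/5)(3/5) = 6/25; P(data | r = 4) = (1/5)(4/5) = 4/25.
The prior-weighted likelihoods are 3/8 · 6/25 = 9/100, 1/4 · 6/25 = 3/50, 3/8 · 4/25 = 3/50; with total 21/100.
Normalising, the posterior is P(r = 2 | data) = 3/7, P(r = 3 | data) = 2/7, P(r = 4 | data) = 2/7.
Averaging over the posterior, P(black next | data) = (3/5)(3/7) + (2/5)(2/7) + (1/5)(2/7) = 3/7.

0.429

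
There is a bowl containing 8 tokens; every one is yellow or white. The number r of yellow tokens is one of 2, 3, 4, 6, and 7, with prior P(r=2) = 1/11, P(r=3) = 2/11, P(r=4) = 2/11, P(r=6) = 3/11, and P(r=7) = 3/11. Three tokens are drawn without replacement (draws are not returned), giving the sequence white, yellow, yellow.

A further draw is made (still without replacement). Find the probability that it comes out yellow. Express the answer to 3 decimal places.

Under each hypothesis, the probability of the observed sequence is: P(data | r = 2) = (6/8)(2/7)(1/6) = 1/28; P(data | r = 3) = (5/8)(3/7)(2/6) = 5/56; P(data | r = 4) = (4/8)(4/7)(3/6) = 1/7; P(data | r = 6) = (2/8)(6/7)(5/6) = 5/28; P(data | r = 7) = (1/8)(7/7)(6/6) = 1/8.
Weighting by the prior gives 1/11 · 1/28 = 1/308, 2/11 · 5/56 = 5/308, 2/11 · 1/7 = 2/77, 3/11 · 5/28 = 15/308, 3/11 · 1/8 = 3/88; summing to 79/616.
Dividing through by the total gives posterior P(r = 2 | data) = 2/79, P(r = 3 | data) = 10/79, P(r = 4 | data) = 16/79, P(r = 6 | data) = 30/79, P(r = 7 | data) = 21/79.
Averaging over the posterior, P(yellow next | data) = (0)(2/79) + (1/5)(10/79) + (2/5)(16/79) + (4/5)(30/79) + (1)(21/79) = 267/395.

0.676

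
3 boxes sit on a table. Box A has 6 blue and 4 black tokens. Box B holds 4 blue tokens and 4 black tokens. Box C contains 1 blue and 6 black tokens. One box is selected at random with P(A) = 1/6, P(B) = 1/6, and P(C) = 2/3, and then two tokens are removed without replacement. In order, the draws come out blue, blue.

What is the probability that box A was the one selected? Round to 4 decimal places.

For each hypothesis, P(data | H) works out to: P(data | box A) = (6/10)(5/9) = 1/3; P(data | box B) = (4/8)(3/7) = 3/14; P(data | box C) = (1/7)(0/6) = 0.
Multiplying each by its prior: 1/6 · 1/3 = 1/18, 1/6 · 3/14 = 1/28, 2/3 · 0 = 0; summing to 23/252.
Therefore the posterior P(box A | data) = (1/18) / (23/252) = 14/23.

0.6087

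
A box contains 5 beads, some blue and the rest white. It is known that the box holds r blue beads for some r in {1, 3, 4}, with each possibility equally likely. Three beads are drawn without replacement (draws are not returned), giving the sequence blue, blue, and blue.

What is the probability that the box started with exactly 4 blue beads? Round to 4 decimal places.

For each hypothesis, P(data | H) works out to: P(data | r = 1) = (1/5)(0/4) = 0; P(data | r = 3) = (3/5)(2/4)(1/3) = 1/10; P(data | r = 4) = (4/5)(3/4)(2/3) = 2/5.
Weighting by the prior gives 1/3 · 0 = 0, 1/3 · 1/10 = 1/30, 1/3 · 2/5 = 2/15; these sum to 1/6.
Therefore the posterior P(r = 4 | data) = (2/15) / (1/6) = 4/5.

0.8000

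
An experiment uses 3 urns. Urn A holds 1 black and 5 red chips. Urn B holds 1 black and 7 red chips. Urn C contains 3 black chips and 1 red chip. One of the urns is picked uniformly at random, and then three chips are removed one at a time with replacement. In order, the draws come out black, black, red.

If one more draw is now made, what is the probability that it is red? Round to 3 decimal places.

Under each hypothesis, the probability of the observed sequence is: P(data | urn A) = (1/6)(1/6)(5/6) = 0.023148; P(data | urn B) = (1/8)(1/8)(7/8) = 0.013672; P(data | urn C) = (3/4)(3/4)(1/4) = 0.14062.
Weighting by the prior gives 1/3 · 0.023148 = 0.007716, 1/3 · 0.013672 = 0.0045573, 1/3 · 0.14062 = 0.046875; with total 0.059148.
Dividing through by the total gives posterior P(urn A | data) = 0.13045, P(urn B | data) = 0.077049, P(urn C | data) = 0.7925.
So P(red next | data) = Σ P(red next | H) P(H | data) = (5/6)(0.13045) + (7/8)(0.077049) + (1/4)(0.7925) = 0.37425.

0.374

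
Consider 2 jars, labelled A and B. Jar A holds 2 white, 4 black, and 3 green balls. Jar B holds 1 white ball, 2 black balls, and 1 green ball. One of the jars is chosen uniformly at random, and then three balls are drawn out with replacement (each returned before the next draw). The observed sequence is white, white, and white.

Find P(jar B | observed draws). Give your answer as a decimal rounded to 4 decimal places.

Compute the likelihood of the observed sequence for each case: P(data | jar A) = (2/9)(2/9)(2/9) = 0.010974; P(data | jar B) = (1/4)(1/4)(1/4) = 0.015625.
The prior-weighted likelihoods are 1/2 · 0.010974 = 0.005487, 1/2 · 0.015625 = 0.0078125; with total 0.013299.
By Bayes' rule, P(jar B | data) = (0.0078125) / (0.013299) = 0.58743.

0.5874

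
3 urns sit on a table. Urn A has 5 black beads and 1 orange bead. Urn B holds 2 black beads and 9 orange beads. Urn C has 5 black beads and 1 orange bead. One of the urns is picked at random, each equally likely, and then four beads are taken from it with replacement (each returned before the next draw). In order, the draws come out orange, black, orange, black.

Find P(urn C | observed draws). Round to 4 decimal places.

0.3177

For each hypothesis, P(data | H) works out to: P(data | urn A) = (1/6)(5/6)(1/6)(5/6) = 0.01929; P(data | urn B) = (9/11)(2/11)(9/11)(2/11) = 0.02213; P(data | urn C) = (1/6)(5/6)(1/6)(5/6) = 0.01929.
Weighting by the prior gives 1/3 · 0.01929 = 0.00643, 1/3 · 0.02213 = 0.0073765, 1/3 · 0.01929 = 0.00643; these sum to 0.020237.
By Bayes' rule, P(urn C | data) = (0.00643) / (0.020237) = 0.31774.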